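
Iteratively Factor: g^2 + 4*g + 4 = (g + 2)*(g + 2)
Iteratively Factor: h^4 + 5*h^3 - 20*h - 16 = (h + 4)*(h^3 + h^2 - 4*h - 4) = (h + 1)*(h + 4)*(h^2 - 4) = (h - 2)*(h + 1)*(h + 4)*(h + 2)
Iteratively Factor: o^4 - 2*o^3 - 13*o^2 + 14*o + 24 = (o + 3)*(o^3 - 5*o^2 + 2*o + 8) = (o - 4)*(o + 3)*(o^2 - o - 2) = (o - 4)*(o - 2)*(o + 3)*(o + 1)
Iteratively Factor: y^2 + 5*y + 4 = (y + 4)*(y + 1)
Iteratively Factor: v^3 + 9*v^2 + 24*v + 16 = (v + 1)*(v^2 + 8*v + 16) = (v + 1)*(v + 4)*(v + 4)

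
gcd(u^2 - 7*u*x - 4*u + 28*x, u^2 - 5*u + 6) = 1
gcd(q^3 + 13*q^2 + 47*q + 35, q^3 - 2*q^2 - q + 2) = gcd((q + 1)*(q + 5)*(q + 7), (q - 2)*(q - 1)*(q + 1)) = q + 1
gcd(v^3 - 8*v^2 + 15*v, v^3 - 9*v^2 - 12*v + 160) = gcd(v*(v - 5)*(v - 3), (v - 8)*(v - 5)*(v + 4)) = v - 5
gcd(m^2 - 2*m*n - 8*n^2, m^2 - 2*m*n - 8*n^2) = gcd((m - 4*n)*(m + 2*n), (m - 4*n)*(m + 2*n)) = m^2 - 2*m*n - 8*n^2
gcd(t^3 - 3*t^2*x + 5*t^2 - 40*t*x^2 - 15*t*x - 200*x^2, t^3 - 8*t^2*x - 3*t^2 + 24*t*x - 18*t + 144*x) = -t + 8*x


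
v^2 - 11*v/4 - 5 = (v - 4)*(v + 5/4)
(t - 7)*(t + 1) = t^2 - 6*t - 7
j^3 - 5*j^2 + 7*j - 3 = (j - 3)*(j - 1)^2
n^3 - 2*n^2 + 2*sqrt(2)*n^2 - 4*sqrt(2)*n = n*(n - 2)*(n + 2*sqrt(2))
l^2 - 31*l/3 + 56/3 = (l - 8)*(l - 7/3)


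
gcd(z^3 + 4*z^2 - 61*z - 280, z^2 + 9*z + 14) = z + 7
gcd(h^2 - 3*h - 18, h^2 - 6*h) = h - 6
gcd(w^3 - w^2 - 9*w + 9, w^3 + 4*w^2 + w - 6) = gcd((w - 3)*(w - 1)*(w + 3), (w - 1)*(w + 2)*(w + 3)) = w^2 + 2*w - 3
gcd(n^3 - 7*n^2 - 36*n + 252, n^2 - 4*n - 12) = n - 6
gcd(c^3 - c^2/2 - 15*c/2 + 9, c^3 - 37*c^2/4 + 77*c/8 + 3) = c - 3/2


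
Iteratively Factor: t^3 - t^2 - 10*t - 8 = (t + 2)*(t^2 - 3*t - 4) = (t - 4)*(t + 2)*(t + 1)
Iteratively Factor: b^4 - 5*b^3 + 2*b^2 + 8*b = (b - 2)*(b^3 - 3*b^2 - 4*b) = (b - 2)*(b + 1)*(b^2 - 4*b) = (b - 4)*(b - 2)*(b + 1)*(b)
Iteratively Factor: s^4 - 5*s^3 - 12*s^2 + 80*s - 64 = (s - 4)*(s^3 - s^2 - 16*s + 16) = (s - 4)^2*(s^2 + 3*s - 4) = (s - 4)^2*(s + 4)*(s - 1)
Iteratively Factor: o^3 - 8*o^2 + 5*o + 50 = (o + 2)*(o^2 - 10*o + 25) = (o - 5)*(o + 2)*(o - 5)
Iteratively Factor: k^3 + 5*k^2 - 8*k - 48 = (k - 3)*(k^2 + 8*k + 16) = (k - 3)*(k + 4)*(k + 4)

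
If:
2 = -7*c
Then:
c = -2/7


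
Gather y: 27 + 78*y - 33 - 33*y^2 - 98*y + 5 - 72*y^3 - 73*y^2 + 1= -72*y^3 - 106*y^2 - 20*y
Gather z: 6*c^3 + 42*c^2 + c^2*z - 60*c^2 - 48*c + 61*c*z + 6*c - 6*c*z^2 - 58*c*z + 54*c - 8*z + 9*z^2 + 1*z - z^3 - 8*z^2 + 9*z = 6*c^3 - 18*c^2 + 12*c - z^3 + z^2*(1 - 6*c) + z*(c^2 + 3*c + 2)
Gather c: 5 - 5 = 0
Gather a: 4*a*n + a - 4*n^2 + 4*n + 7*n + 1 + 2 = a*(4*n + 1) - 4*n^2 + 11*n + 3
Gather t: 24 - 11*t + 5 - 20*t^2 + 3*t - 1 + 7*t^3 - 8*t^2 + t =7*t^3 - 28*t^2 - 7*t + 28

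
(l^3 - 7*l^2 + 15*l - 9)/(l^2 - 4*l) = (l^3 - 7*l^2 + 15*l - 9)/(l*(l - 4))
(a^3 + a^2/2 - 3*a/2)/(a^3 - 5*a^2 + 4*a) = (a + 3/2)/(a - 4)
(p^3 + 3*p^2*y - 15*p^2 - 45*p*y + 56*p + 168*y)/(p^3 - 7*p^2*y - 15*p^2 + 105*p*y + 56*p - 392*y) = (-p - 3*y)/(-p + 7*y)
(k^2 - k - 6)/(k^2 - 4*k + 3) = (k + 2)/(k - 1)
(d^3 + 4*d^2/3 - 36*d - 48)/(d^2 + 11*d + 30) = (d^2 - 14*d/3 - 8)/(d + 5)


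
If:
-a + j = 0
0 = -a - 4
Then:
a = -4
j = -4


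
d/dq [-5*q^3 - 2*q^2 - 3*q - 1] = -15*q^2 - 4*q - 3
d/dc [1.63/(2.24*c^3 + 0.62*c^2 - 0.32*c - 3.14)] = (-10.9536*c^2 - 2.0212*c + 0.5216)/(2.24*c^3 + 0.62*c^2 - 0.32*c - 3.14)^2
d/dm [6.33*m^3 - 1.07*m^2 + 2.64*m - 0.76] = 18.99*m^2 - 2.14*m + 2.64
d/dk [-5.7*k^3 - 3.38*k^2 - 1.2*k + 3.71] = -17.1*k^2 - 6.76*k - 1.2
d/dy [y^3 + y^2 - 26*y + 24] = 3*y^2 + 2*y - 26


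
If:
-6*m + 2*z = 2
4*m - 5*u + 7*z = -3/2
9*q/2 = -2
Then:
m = z/3 - 1/3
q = -4/9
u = 5*z/3 + 1/30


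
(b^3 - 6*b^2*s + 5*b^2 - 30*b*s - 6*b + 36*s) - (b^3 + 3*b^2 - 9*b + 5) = -6*b^2*s + 2*b^2 - 30*b*s + 3*b + 36*s - 5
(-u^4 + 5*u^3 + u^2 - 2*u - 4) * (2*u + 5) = -2*u^5 + 5*u^4 + 27*u^3 + u^2 - 18*u - 20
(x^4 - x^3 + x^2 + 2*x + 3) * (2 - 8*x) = -8*x^5 + 10*x^4 - 10*x^3 - 14*x^2 - 20*x + 6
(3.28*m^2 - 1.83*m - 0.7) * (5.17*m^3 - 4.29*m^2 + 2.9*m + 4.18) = 16.9576*m^5 - 23.5323*m^4 + 13.7437*m^3 + 11.4064*m^2 - 9.6794*m - 2.926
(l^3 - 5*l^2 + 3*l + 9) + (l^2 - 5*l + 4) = l^3 - 4*l^2 - 2*l + 13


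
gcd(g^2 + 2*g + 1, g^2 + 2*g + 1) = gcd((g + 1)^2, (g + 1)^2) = g^2 + 2*g + 1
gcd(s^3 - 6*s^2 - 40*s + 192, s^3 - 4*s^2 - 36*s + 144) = s^2 + 2*s - 24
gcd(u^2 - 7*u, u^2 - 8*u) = u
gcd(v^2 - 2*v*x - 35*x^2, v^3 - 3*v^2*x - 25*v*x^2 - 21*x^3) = -v + 7*x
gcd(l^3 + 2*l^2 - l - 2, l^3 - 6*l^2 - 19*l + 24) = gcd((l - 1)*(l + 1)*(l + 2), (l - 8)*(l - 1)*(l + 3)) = l - 1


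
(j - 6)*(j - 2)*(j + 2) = j^3 - 6*j^2 - 4*j + 24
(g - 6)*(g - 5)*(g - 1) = g^3 - 12*g^2 + 41*g - 30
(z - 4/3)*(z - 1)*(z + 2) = z^3 - z^2/3 - 10*z/3 + 8/3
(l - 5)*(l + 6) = l^2 + l - 30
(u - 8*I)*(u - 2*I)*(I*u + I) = I*u^3 + 10*u^2 + I*u^2 + 10*u - 16*I*u - 16*I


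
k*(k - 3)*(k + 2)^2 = k^4 + k^3 - 8*k^2 - 12*k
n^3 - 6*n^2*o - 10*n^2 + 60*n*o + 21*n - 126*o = (n - 7)*(n - 3)*(n - 6*o)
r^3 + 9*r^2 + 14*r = r*(r + 2)*(r + 7)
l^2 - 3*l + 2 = (l - 2)*(l - 1)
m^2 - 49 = (m - 7)*(m + 7)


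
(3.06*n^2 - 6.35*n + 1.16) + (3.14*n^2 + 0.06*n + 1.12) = 6.2*n^2 - 6.29*n + 2.28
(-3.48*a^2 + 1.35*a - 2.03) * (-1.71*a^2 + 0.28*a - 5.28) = 5.9508*a^4 - 3.2829*a^3 + 22.2237*a^2 - 7.6964*a + 10.7184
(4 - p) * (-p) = p^2 - 4*p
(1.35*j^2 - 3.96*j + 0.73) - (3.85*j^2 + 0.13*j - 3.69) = -2.5*j^2 - 4.09*j + 4.42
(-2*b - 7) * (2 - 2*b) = 4*b^2 + 10*b - 14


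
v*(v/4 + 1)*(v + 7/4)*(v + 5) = v^4/4 + 43*v^3/16 + 143*v^2/16 + 35*v/4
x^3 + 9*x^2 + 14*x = x*(x + 2)*(x + 7)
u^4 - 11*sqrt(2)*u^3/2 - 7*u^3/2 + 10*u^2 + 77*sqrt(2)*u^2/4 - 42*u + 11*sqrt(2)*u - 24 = (u - 4)*(u + 1/2)*(u - 4*sqrt(2))*(u - 3*sqrt(2)/2)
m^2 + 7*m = m*(m + 7)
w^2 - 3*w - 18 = (w - 6)*(w + 3)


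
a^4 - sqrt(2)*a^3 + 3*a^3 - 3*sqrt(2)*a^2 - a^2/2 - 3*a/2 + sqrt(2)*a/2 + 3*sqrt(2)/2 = (a + 3)*(a - sqrt(2))*(a - sqrt(2)/2)*(a + sqrt(2)/2)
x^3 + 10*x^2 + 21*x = x*(x + 3)*(x + 7)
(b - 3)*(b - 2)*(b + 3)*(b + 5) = b^4 + 3*b^3 - 19*b^2 - 27*b + 90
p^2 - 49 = (p - 7)*(p + 7)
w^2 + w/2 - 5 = (w - 2)*(w + 5/2)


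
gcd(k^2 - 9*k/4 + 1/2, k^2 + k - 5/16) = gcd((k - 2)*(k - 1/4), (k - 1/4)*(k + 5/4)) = k - 1/4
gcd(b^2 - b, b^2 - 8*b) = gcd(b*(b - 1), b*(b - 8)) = b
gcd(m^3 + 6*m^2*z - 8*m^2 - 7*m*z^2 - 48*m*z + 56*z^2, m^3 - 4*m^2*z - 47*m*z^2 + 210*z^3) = m + 7*z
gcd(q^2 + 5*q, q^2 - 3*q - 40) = q + 5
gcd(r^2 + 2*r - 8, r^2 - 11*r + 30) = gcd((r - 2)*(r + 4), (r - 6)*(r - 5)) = 1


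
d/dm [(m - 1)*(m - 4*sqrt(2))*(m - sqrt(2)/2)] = 3*m^2 - 9*sqrt(2)*m - 2*m + 4 + 9*sqrt(2)/2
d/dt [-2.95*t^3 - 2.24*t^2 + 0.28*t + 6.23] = -8.85*t^2 - 4.48*t + 0.28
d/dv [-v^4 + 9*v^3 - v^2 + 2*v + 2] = -4*v^3 + 27*v^2 - 2*v + 2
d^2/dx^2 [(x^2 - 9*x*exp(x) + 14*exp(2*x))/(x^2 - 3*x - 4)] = (-2*(2*x - 3)^2*(x^2 - 9*x*exp(x) + 14*exp(2*x)) + (-x^2 + 3*x + 4)^2*(9*x*exp(x) - 56*exp(2*x) + 18*exp(x) - 2) + 2*(-x^2 + 3*x + 4)*(-x^2 + 9*x*exp(x) + (2*x - 3)*(9*x*exp(x) - 2*x - 28*exp(2*x) + 9*exp(x)) - 14*exp(2*x)))/(-x^2 + 3*x + 4)^3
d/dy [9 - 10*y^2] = -20*y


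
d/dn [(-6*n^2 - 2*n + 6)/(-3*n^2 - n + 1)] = 4*(6*n + 1)/(3*n^2 + n - 1)^2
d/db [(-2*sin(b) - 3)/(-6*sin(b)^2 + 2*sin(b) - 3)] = 12*(-3*sin(b) + cos(b)^2)*cos(b)/(6*sin(b)^2 - 2*sin(b) + 3)^2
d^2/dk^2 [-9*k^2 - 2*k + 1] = -18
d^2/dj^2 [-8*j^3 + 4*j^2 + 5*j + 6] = 8 - 48*j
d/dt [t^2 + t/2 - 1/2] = 2*t + 1/2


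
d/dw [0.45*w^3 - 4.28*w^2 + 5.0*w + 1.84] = 1.35*w^2 - 8.56*w + 5.0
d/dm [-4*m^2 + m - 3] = 1 - 8*m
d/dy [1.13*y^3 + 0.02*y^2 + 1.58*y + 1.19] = 3.39*y^2 + 0.04*y + 1.58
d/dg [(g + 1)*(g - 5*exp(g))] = g - (g + 1)*(5*exp(g) - 1) - 5*exp(g)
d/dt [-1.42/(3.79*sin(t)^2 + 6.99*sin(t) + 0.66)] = (10.7636*sin(t) + 9.9258)*cos(t)/(3.79*sin(t)^2 + 6.99*sin(t) + 0.66)^2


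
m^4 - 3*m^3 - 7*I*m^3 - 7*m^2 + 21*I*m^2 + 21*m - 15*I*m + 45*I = (m - 3)*(m - 5*I)*(m - 3*I)*(m + I)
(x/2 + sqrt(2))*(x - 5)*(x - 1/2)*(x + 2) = x^4/2 - 7*x^3/4 + sqrt(2)*x^3 - 7*sqrt(2)*x^2/2 - 17*x^2/4 - 17*sqrt(2)*x/2 + 5*x/2 + 5*sqrt(2)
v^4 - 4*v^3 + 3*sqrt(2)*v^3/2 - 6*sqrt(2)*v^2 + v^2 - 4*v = v*(v - 4)*(v + sqrt(2)/2)*(v + sqrt(2))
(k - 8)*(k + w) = k^2 + k*w - 8*k - 8*w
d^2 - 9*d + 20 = (d - 5)*(d - 4)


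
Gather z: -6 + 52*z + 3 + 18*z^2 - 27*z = 18*z^2 + 25*z - 3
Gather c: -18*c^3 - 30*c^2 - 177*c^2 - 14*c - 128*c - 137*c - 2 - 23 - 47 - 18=-18*c^3 - 207*c^2 - 279*c - 90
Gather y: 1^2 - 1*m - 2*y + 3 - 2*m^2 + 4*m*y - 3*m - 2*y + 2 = -2*m^2 - 4*m + y*(4*m - 4) + 6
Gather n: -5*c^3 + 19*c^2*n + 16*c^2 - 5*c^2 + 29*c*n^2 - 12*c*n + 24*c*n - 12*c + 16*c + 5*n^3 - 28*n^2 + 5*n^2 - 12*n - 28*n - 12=-5*c^3 + 11*c^2 + 4*c + 5*n^3 + n^2*(29*c - 23) + n*(19*c^2 + 12*c - 40) - 12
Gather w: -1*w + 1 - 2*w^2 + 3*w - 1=-2*w^2 + 2*w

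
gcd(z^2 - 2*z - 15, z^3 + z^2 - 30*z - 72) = z + 3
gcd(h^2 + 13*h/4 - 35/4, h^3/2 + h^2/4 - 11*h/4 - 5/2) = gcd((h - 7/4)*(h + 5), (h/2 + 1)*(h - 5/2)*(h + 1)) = 1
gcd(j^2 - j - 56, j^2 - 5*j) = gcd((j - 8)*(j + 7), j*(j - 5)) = 1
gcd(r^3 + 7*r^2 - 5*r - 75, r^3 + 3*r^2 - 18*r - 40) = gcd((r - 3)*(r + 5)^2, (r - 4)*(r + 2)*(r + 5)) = r + 5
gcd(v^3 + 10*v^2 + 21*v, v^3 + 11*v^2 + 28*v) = v^2 + 7*v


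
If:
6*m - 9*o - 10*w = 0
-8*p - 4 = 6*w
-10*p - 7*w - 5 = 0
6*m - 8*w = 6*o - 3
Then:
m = -3/2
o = -1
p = -1/2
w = 0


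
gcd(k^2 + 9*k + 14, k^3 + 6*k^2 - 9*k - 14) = k + 7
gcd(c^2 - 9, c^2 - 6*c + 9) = c - 3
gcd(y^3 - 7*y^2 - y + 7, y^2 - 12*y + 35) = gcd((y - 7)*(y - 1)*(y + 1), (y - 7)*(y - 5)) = y - 7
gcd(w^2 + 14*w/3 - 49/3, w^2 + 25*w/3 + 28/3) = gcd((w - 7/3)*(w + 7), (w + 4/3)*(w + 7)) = w + 7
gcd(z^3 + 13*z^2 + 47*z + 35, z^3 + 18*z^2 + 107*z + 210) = z^2 + 12*z + 35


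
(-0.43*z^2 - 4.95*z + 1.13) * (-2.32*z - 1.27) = 0.9976*z^3 + 12.0301*z^2 + 3.6649*z - 1.4351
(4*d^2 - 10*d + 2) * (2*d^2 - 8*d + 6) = 8*d^4 - 52*d^3 + 108*d^2 - 76*d + 12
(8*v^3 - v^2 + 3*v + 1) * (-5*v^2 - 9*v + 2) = -40*v^5 - 67*v^4 + 10*v^3 - 34*v^2 - 3*v + 2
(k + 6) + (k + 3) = 2*k + 9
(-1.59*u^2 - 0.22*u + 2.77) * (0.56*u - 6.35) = -0.8904*u^3 + 9.9733*u^2 + 2.9482*u - 17.5895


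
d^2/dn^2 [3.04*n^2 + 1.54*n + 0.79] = 6.08000000000000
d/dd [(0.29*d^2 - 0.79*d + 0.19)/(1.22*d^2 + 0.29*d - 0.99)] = (1.0479*d^2 - 1.0378*d + 0.727)/(1.4884*d^4 + 0.7076*d^3 - 2.3315*d^2 - 0.5742*d + 0.9801)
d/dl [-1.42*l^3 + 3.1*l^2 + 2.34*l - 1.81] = -4.26*l^2 + 6.2*l + 2.34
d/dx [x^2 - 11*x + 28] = 2*x - 11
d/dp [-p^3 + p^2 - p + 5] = -3*p^2 + 2*p - 1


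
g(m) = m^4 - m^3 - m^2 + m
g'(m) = 4*m^3 - 3*m^2 - 2*m + 1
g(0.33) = 0.20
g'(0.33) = 0.16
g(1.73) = 2.52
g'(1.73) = 9.27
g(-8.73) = 6388.80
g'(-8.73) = -2871.53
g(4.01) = 182.02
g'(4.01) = 202.66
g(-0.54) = -0.59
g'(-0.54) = 0.58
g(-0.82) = -0.49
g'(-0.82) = -1.58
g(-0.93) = -0.24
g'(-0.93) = -2.95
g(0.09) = 0.08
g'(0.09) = 0.80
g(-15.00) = 53760.00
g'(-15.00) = -14144.00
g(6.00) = 1050.00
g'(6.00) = 745.00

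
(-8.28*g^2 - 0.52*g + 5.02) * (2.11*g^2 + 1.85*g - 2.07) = -17.4708*g^4 - 16.4152*g^3 + 26.7698*g^2 + 10.3634*g - 10.3914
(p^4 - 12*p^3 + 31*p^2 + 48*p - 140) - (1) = p^4 - 12*p^3 + 31*p^2 + 48*p - 141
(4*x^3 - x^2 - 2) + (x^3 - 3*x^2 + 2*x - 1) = 5*x^3 - 4*x^2 + 2*x - 3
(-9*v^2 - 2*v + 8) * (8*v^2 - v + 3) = -72*v^4 - 7*v^3 + 39*v^2 - 14*v + 24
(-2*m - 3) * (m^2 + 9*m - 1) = -2*m^3 - 21*m^2 - 25*m + 3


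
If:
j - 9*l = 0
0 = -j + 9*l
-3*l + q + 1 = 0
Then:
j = 3*q + 3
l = q/3 + 1/3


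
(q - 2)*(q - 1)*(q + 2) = q^3 - q^2 - 4*q + 4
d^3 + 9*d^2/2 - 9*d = d*(d - 3/2)*(d + 6)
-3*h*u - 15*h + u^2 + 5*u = (-3*h + u)*(u + 5)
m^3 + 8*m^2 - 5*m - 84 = (m - 3)*(m + 4)*(m + 7)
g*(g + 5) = g^2 + 5*g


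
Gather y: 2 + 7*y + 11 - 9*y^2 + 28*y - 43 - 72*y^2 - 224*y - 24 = -81*y^2 - 189*y - 54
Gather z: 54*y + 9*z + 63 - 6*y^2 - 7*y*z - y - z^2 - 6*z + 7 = -6*y^2 + 53*y - z^2 + z*(3 - 7*y) + 70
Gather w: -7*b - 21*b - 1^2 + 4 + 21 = 24 - 28*b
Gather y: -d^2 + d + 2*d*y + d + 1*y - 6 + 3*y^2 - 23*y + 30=-d^2 + 2*d + 3*y^2 + y*(2*d - 22) + 24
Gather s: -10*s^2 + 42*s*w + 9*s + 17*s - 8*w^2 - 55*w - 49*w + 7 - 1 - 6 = -10*s^2 + s*(42*w + 26) - 8*w^2 - 104*w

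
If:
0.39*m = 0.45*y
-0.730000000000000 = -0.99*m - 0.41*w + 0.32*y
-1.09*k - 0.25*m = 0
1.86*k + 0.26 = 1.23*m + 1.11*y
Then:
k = -0.02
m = 0.10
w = 1.61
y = 0.09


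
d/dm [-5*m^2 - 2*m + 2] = -10*m - 2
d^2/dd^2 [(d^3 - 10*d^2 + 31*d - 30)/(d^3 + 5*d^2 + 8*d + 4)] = 6*(-5*d^4 + 43*d^3 + 15*d^2 - 215*d - 206)/(d^7 + 11*d^6 + 51*d^5 + 129*d^4 + 192*d^3 + 168*d^2 + 80*d + 16)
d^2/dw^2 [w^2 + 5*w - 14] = 2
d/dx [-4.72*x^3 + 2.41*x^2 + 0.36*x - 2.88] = -14.16*x^2 + 4.82*x + 0.36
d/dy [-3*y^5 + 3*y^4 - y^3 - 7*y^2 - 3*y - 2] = -15*y^4 + 12*y^3 - 3*y^2 - 14*y - 3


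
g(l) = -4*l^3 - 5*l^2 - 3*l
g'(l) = -12*l^2 - 10*l - 3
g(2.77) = -131.69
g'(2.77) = -122.77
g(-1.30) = 4.24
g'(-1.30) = -10.28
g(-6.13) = 751.89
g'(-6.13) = -392.62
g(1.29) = -20.78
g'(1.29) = -35.87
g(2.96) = -156.43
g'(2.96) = -137.74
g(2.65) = -117.50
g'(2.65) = -113.77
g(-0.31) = 0.57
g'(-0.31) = -1.05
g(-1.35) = 4.78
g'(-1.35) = -11.37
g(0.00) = 0.00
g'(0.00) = -3.00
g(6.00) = -1062.00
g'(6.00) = -495.00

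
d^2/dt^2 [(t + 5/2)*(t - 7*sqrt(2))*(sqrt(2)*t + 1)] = 6*sqrt(2)*t - 26 + 5*sqrt(2)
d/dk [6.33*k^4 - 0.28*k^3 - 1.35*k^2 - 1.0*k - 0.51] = 25.32*k^3 - 0.84*k^2 - 2.7*k - 1.0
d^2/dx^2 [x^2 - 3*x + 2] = 2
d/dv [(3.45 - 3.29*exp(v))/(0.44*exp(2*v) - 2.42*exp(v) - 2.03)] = (1.4476*exp(2*v) - 3.036*exp(v) + 15.0277)*exp(v)/(0.1936*exp(4*v) - 2.1296*exp(3*v) + 4.07*exp(2*v) + 9.8252*exp(v) + 4.1209)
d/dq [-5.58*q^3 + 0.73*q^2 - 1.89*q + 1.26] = -16.74*q^2 + 1.46*q - 1.89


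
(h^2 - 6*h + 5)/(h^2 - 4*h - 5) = (h - 1)/(h + 1)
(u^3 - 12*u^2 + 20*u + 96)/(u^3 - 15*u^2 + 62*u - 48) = (u + 2)/(u - 1)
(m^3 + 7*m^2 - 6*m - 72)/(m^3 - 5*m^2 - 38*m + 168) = (m^2 + m - 12)/(m^2 - 11*m + 28)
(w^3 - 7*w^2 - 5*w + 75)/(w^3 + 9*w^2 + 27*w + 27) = (w^2 - 10*w + 25)/(w^2 + 6*w + 9)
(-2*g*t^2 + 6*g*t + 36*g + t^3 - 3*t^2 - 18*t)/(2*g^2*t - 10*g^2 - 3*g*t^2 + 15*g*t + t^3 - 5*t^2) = (t^2 - 3*t - 18)/(-g*t + 5*g + t^2 - 5*t)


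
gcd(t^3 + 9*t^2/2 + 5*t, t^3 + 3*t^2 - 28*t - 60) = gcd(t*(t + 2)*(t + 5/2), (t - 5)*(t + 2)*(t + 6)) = t + 2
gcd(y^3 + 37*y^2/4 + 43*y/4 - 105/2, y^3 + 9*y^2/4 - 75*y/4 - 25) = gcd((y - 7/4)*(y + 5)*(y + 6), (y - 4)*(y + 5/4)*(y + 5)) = y + 5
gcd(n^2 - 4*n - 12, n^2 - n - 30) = n - 6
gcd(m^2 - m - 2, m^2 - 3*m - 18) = 1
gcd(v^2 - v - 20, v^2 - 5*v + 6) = 1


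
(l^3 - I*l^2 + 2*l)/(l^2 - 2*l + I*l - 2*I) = l*(l - 2*I)/(l - 2)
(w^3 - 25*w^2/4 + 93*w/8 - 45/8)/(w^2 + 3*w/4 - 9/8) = (2*w^2 - 11*w + 15)/(2*w + 3)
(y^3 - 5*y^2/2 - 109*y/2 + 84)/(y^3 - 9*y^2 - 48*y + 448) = (y - 3/2)/(y - 8)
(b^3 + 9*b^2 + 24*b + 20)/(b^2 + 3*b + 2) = (b^2 + 7*b + 10)/(b + 1)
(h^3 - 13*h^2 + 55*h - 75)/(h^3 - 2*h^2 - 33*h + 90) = (h - 5)/(h + 6)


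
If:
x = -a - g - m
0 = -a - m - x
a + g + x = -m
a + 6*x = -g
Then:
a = -6*x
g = 0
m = 5*x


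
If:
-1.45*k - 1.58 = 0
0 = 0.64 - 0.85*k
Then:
No Solution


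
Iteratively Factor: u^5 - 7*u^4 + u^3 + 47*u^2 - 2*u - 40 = (u - 4)*(u^4 - 3*u^3 - 11*u^2 + 3*u + 10) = (u - 5)*(u - 4)*(u^3 + 2*u^2 - u - 2) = (u - 5)*(u - 4)*(u + 2)*(u^2 - 1) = (u - 5)*(u - 4)*(u - 1)*(u + 2)*(u + 1)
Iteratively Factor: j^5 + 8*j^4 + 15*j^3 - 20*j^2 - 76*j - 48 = (j + 1)*(j^4 + 7*j^3 + 8*j^2 - 28*j - 48) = (j + 1)*(j + 3)*(j^3 + 4*j^2 - 4*j - 16) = (j - 2)*(j + 1)*(j + 3)*(j^2 + 6*j + 8) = (j - 2)*(j + 1)*(j + 2)*(j + 3)*(j + 4)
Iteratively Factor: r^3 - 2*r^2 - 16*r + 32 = (r - 2)*(r^2 - 16) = (r - 2)*(r + 4)*(r - 4)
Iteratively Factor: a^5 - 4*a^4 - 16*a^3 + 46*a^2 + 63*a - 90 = (a - 1)*(a^4 - 3*a^3 - 19*a^2 + 27*a + 90) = (a - 1)*(a + 2)*(a^3 - 5*a^2 - 9*a + 45) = (a - 1)*(a + 2)*(a + 3)*(a^2 - 8*a + 15) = (a - 3)*(a - 1)*(a + 2)*(a + 3)*(a - 5)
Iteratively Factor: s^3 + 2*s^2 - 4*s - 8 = (s - 2)*(s^2 + 4*s + 4) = (s - 2)*(s + 2)*(s + 2)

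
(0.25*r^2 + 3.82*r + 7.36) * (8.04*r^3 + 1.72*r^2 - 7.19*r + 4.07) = 2.01*r^5 + 31.1428*r^4 + 63.9473*r^3 - 13.7891*r^2 - 37.371*r + 29.9552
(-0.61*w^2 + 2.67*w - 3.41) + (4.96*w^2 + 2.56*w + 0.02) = 4.35*w^2 + 5.23*w - 3.39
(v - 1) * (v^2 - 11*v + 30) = v^3 - 12*v^2 + 41*v - 30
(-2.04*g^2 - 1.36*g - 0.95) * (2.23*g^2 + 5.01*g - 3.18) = -4.5492*g^4 - 13.2532*g^3 - 2.4449*g^2 - 0.434699999999999*g + 3.021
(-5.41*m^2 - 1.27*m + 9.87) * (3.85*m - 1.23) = -20.8285*m^3 + 1.7648*m^2 + 39.5616*m - 12.1401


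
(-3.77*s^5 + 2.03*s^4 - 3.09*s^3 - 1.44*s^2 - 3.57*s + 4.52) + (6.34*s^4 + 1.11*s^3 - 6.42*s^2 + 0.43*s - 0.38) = -3.77*s^5 + 8.37*s^4 - 1.98*s^3 - 7.86*s^2 - 3.14*s + 4.14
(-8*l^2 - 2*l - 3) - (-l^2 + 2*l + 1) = -7*l^2 - 4*l - 4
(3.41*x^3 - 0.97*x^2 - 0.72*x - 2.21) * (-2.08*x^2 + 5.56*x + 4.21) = -7.0928*x^5 + 20.9772*x^4 + 10.4605*x^3 - 3.4901*x^2 - 15.3188*x - 9.3041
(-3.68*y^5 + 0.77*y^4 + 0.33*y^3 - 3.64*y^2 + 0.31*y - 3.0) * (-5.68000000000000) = 20.9024*y^5 - 4.3736*y^4 - 1.8744*y^3 + 20.6752*y^2 - 1.7608*y + 17.04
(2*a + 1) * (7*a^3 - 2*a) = 14*a^4 + 7*a^3 - 4*a^2 - 2*a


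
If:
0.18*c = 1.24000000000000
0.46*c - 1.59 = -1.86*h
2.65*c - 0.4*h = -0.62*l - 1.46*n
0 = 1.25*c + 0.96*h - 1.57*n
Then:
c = 6.89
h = -0.85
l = -41.69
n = 4.97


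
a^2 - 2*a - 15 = (a - 5)*(a + 3)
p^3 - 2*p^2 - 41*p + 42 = (p - 7)*(p - 1)*(p + 6)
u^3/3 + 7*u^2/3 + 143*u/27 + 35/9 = (u/3 + 1)*(u + 5/3)*(u + 7/3)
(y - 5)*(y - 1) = y^2 - 6*y + 5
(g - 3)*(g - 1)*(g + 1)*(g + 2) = g^4 - g^3 - 7*g^2 + g + 6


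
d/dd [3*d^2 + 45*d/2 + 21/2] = 6*d + 45/2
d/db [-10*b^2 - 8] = -20*b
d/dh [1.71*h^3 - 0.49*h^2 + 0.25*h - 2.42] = 5.13*h^2 - 0.98*h + 0.25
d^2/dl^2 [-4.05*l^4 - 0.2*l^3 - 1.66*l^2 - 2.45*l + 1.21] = -48.6*l^2 - 1.2*l - 3.32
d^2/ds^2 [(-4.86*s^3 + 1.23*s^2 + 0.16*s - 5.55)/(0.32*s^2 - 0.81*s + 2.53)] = (-3.5527136788005e-15*s^4 + 2.16241999999999*s^3 + 50.37282*s^2 - 178.7961*s + 18.10584)/(0.032768*s^6 - 0.248832*s^5 + 1.407072*s^4 - 4.466097*s^3 + 11.124663*s^2 - 15.554187*s + 16.194277)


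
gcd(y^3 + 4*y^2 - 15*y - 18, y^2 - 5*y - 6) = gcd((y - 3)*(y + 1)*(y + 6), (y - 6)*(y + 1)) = y + 1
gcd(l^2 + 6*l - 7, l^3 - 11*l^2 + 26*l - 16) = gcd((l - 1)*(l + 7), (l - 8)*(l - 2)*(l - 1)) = l - 1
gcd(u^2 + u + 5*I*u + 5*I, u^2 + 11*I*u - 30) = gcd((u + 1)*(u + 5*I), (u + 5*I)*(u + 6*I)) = u + 5*I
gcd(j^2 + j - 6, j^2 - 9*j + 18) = 1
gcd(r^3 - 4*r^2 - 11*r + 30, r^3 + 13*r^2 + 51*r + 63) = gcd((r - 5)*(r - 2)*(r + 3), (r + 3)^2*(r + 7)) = r + 3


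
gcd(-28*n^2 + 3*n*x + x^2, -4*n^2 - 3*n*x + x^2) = -4*n + x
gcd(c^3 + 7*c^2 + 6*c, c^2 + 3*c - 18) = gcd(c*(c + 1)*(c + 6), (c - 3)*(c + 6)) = c + 6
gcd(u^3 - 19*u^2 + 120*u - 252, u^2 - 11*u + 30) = u - 6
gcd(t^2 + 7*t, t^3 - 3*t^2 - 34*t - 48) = 1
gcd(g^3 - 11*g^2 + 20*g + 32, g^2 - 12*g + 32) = g^2 - 12*g + 32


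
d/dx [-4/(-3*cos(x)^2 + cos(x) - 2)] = 4*(6*cos(x) - 1)*sin(x)/(3*sin(x)^2 + cos(x) - 5)^2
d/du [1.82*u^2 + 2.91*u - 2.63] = 3.64*u + 2.91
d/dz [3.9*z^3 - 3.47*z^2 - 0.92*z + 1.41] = 11.7*z^2 - 6.94*z - 0.92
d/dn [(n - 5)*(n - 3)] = 2*n - 8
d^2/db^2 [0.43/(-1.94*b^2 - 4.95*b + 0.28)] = (3.236696*b^2 + 8.25858*b - 0.43*(3.88*b + 4.95)*(7.76*b + 9.9) - 0.467152)/(1.94*b^2 + 4.95*b - 0.28)^3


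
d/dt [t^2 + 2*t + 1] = 2*t + 2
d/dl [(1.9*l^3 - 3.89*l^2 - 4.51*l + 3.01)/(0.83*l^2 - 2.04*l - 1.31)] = (1.577*l^4 - 7.752*l^3 + 4.2119*l^2 + 5.1952*l + 12.0485)/(0.6889*l^4 - 3.3864*l^3 + 1.987*l^2 + 5.3448*l + 1.7161)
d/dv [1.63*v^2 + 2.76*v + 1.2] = 3.26*v + 2.76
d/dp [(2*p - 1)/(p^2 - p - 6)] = (-2*p^2 + 2*p - 13)/(p^4 - 2*p^3 - 11*p^2 + 12*p + 36)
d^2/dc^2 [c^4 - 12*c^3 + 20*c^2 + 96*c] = 12*c^2 - 72*c + 40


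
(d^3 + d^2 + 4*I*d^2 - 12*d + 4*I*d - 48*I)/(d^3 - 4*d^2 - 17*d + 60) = (d + 4*I)/(d - 5)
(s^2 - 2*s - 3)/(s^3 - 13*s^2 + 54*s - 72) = (s + 1)/(s^2 - 10*s + 24)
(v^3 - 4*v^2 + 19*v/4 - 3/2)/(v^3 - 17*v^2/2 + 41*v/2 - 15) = (v - 1/2)/(v - 5)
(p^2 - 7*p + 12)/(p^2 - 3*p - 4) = (p - 3)/(p + 1)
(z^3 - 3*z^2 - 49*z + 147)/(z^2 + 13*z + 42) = (z^2 - 10*z + 21)/(z + 6)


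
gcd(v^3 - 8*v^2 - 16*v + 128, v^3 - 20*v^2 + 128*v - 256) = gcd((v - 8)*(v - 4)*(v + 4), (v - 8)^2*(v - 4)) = v^2 - 12*v + 32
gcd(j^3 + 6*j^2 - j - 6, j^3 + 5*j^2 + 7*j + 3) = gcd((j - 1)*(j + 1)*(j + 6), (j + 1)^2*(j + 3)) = j + 1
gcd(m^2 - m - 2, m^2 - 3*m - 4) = m + 1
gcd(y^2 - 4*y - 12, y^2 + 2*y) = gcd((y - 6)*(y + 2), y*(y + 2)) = y + 2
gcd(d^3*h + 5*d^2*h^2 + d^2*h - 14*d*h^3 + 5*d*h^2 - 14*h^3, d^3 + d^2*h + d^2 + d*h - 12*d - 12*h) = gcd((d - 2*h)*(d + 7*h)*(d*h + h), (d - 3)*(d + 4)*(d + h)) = 1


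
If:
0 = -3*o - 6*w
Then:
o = -2*w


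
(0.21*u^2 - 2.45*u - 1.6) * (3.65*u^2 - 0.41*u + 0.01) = 0.7665*u^4 - 9.0286*u^3 - 4.8334*u^2 + 0.6315*u - 0.016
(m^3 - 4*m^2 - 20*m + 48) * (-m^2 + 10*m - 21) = -m^5 + 14*m^4 - 41*m^3 - 164*m^2 + 900*m - 1008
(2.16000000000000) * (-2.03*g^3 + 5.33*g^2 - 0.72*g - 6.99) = -4.3848*g^3 + 11.5128*g^2 - 1.5552*g - 15.0984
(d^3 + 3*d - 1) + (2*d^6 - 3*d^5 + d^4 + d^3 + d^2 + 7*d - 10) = 2*d^6 - 3*d^5 + d^4 + 2*d^3 + d^2 + 10*d - 11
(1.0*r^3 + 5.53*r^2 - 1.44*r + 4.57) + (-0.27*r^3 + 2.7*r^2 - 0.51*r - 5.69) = 0.73*r^3 + 8.23*r^2 - 1.95*r - 1.12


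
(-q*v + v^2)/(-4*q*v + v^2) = (q - v)/(4*q - v)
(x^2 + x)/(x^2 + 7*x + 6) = x/(x + 6)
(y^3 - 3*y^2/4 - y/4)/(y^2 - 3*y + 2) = y*(4*y + 1)/(4*(y - 2))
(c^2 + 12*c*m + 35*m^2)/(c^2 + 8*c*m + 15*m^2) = (c + 7*m)/(c + 3*m)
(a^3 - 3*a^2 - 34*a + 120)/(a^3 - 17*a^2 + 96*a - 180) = (a^2 + 2*a - 24)/(a^2 - 12*a + 36)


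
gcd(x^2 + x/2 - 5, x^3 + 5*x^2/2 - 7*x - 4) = x - 2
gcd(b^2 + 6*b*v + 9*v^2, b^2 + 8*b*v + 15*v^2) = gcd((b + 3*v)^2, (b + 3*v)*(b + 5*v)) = b + 3*v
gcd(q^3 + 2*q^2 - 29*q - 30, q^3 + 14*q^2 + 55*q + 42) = q^2 + 7*q + 6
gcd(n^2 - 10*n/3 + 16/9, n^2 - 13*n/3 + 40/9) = n - 8/3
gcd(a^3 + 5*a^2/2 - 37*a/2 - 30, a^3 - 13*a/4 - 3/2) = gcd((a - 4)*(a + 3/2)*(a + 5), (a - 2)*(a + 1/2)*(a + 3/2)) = a + 3/2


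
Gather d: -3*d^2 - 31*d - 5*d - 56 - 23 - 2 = -3*d^2 - 36*d - 81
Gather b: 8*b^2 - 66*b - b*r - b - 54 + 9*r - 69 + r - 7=8*b^2 + b*(-r - 67) + 10*r - 130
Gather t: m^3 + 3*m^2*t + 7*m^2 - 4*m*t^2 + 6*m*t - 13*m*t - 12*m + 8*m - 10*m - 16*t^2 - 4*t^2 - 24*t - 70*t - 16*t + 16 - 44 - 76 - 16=m^3 + 7*m^2 - 14*m + t^2*(-4*m - 20) + t*(3*m^2 - 7*m - 110) - 120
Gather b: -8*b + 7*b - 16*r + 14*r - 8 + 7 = -b - 2*r - 1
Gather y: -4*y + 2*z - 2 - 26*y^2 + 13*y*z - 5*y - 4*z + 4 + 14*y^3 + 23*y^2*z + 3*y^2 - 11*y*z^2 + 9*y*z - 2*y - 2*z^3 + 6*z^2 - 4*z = 14*y^3 + y^2*(23*z - 23) + y*(-11*z^2 + 22*z - 11) - 2*z^3 + 6*z^2 - 6*z + 2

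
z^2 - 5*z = z*(z - 5)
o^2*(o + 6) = o^3 + 6*o^2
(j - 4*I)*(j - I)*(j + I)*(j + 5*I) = j^4 + I*j^3 + 21*j^2 + I*j + 20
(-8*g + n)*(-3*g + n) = 24*g^2 - 11*g*n + n^2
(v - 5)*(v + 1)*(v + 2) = v^3 - 2*v^2 - 13*v - 10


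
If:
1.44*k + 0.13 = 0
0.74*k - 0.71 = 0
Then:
No Solution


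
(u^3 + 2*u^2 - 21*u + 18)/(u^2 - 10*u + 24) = (u^3 + 2*u^2 - 21*u + 18)/(u^2 - 10*u + 24)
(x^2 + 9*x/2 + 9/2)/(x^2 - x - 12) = (x + 3/2)/(x - 4)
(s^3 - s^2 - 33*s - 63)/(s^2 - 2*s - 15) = (s^2 - 4*s - 21)/(s - 5)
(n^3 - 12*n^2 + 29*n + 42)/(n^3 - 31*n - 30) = (n - 7)/(n + 5)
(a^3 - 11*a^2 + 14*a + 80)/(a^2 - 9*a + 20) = (a^2 - 6*a - 16)/(a - 4)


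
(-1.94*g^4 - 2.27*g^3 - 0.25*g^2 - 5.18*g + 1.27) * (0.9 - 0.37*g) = 0.7178*g^5 - 0.9061*g^4 - 1.9505*g^3 + 1.6916*g^2 - 5.1319*g + 1.143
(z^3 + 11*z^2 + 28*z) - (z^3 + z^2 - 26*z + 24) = 10*z^2 + 54*z - 24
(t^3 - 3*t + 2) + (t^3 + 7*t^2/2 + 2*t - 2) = 2*t^3 + 7*t^2/2 - t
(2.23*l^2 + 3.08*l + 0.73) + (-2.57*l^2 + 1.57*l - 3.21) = -0.34*l^2 + 4.65*l - 2.48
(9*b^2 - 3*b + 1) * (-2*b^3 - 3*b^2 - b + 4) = -18*b^5 - 21*b^4 - 2*b^3 + 36*b^2 - 13*b + 4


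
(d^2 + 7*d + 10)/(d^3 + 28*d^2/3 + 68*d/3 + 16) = 3*(d + 5)/(3*d^2 + 22*d + 24)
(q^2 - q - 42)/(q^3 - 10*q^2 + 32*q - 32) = (q^2 - q - 42)/(q^3 - 10*q^2 + 32*q - 32)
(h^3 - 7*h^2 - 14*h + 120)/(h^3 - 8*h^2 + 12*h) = (h^2 - h - 20)/(h*(h - 2))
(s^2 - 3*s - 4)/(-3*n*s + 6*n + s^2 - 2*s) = (-s^2 + 3*s + 4)/(3*n*s - 6*n - s^2 + 2*s)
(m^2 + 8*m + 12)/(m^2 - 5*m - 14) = (m + 6)/(m - 7)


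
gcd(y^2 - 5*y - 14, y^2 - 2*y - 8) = y + 2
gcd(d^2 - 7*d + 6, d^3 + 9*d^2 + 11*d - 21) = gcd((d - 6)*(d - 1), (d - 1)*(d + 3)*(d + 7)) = d - 1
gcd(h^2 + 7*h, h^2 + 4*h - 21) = h + 7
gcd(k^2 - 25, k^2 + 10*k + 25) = k + 5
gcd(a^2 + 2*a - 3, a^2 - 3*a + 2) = a - 1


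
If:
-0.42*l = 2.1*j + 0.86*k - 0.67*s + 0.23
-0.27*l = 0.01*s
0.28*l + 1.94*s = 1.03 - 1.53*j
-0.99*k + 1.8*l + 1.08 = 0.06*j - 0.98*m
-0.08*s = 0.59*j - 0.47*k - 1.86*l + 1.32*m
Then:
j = -0.55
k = 1.84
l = -0.04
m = 0.79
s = 0.97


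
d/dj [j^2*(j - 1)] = j*(3*j - 2)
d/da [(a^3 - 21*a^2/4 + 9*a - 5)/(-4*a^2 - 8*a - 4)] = (-2*a^3 - 6*a^2 + 39*a - 38)/(8*(a^3 + 3*a^2 + 3*a + 1))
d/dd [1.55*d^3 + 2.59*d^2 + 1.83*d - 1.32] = 4.65*d^2 + 5.18*d + 1.83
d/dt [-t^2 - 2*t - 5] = -2*t - 2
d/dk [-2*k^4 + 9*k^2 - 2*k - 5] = -8*k^3 + 18*k - 2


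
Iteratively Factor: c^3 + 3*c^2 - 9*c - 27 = (c - 3)*(c^2 + 6*c + 9) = (c - 3)*(c + 3)*(c + 3)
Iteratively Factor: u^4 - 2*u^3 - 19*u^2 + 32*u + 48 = (u - 3)*(u^3 + u^2 - 16*u - 16) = (u - 3)*(u + 1)*(u^2 - 16) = (u - 3)*(u + 1)*(u + 4)*(u - 4)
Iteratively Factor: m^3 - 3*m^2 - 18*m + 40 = (m + 4)*(m^2 - 7*m + 10) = (m - 5)*(m + 4)*(m - 2)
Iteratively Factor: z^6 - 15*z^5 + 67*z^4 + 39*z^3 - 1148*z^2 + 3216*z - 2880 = (z - 5)*(z^5 - 10*z^4 + 17*z^3 + 124*z^2 - 528*z + 576) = (z - 5)*(z - 4)*(z^4 - 6*z^3 - 7*z^2 + 96*z - 144) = (z - 5)*(z - 4)*(z - 3)*(z^3 - 3*z^2 - 16*z + 48) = (z - 5)*(z - 4)^2*(z - 3)*(z^2 + z - 12) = (z - 5)*(z - 4)^2*(z - 3)^2*(z + 4)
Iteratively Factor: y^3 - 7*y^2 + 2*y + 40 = (y - 5)*(y^2 - 2*y - 8) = (y - 5)*(y + 2)*(y - 4)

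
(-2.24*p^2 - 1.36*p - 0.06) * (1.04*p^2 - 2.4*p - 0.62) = -2.3296*p^4 + 3.9616*p^3 + 4.5904*p^2 + 0.9872*p + 0.0372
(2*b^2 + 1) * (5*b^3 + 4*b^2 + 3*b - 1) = 10*b^5 + 8*b^4 + 11*b^3 + 2*b^2 + 3*b - 1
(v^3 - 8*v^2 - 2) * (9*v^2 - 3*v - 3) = 9*v^5 - 75*v^4 + 21*v^3 + 6*v^2 + 6*v + 6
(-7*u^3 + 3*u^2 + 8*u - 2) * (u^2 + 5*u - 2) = -7*u^5 - 32*u^4 + 37*u^3 + 32*u^2 - 26*u + 4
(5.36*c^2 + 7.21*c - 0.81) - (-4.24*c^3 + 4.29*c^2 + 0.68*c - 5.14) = 4.24*c^3 + 1.07*c^2 + 6.53*c + 4.33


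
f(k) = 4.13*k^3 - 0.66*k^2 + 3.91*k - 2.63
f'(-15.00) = 2811.46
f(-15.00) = -14148.53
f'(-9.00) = 1019.38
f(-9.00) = -3102.05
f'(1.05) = 16.18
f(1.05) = 5.53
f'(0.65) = 8.29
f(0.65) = 0.77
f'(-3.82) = 189.75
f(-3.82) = -257.42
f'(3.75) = 173.19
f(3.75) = 220.54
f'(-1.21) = 23.65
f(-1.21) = -15.64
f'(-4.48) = 258.50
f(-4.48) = -404.74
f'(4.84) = 287.76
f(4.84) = 469.09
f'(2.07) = 54.27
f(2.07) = 39.27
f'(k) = 12.39*k^2 - 1.32*k + 3.91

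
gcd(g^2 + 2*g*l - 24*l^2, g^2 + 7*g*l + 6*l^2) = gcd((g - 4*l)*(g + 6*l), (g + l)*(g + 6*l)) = g + 6*l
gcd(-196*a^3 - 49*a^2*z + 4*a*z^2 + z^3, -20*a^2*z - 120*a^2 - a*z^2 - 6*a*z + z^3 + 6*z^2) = 4*a + z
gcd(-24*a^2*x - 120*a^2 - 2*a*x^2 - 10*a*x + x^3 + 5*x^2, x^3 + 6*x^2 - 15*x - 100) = x + 5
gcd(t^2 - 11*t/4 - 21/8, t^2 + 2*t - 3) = 1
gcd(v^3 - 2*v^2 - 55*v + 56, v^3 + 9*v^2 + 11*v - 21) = v^2 + 6*v - 7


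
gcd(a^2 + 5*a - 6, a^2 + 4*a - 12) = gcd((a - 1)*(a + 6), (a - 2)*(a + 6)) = a + 6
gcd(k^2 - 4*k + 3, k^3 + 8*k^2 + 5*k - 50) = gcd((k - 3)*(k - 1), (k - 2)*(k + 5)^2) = 1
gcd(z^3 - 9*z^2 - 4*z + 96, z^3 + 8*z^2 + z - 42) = z + 3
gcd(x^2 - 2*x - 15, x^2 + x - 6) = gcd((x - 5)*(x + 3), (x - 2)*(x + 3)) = x + 3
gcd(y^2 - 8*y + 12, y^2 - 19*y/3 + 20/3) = 1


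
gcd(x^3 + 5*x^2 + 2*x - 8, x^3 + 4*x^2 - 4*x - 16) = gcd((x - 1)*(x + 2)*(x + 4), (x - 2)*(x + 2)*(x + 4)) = x^2 + 6*x + 8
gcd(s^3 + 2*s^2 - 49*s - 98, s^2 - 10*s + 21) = s - 7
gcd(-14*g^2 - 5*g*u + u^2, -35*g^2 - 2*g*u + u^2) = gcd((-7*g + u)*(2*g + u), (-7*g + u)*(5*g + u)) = -7*g + u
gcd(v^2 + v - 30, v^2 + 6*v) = v + 6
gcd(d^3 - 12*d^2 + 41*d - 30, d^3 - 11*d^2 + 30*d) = d^2 - 11*d + 30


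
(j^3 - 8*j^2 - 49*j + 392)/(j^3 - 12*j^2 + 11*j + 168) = (j + 7)/(j + 3)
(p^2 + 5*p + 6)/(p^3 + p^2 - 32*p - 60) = (p + 3)/(p^2 - p - 30)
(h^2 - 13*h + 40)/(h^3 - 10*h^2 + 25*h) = (h - 8)/(h*(h - 5))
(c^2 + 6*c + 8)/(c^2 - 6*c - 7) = (c^2 + 6*c + 8)/(c^2 - 6*c - 7)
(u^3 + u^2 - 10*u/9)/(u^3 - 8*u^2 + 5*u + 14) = u*(9*u^2 + 9*u - 10)/(9*(u^3 - 8*u^2 + 5*u + 14))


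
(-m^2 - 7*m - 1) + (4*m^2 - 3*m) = 3*m^2 - 10*m - 1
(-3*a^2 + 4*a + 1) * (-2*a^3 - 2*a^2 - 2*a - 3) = 6*a^5 - 2*a^4 - 4*a^3 - a^2 - 14*a - 3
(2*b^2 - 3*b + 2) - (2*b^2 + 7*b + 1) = 1 - 10*b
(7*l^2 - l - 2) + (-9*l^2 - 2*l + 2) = -2*l^2 - 3*l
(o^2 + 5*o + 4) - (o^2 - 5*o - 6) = 10*o + 10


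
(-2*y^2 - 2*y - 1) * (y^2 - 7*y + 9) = -2*y^4 + 12*y^3 - 5*y^2 - 11*y - 9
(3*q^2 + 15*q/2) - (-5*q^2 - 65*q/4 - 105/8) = 8*q^2 + 95*q/4 + 105/8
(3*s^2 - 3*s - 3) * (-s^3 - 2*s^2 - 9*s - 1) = -3*s^5 - 3*s^4 - 18*s^3 + 30*s^2 + 30*s + 3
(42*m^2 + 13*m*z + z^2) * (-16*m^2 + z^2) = -672*m^4 - 208*m^3*z + 26*m^2*z^2 + 13*m*z^3 + z^4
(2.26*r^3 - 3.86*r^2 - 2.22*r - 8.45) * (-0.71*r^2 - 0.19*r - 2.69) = -1.6046*r^5 + 2.3112*r^4 - 3.7698*r^3 + 16.8047*r^2 + 7.5773*r + 22.7305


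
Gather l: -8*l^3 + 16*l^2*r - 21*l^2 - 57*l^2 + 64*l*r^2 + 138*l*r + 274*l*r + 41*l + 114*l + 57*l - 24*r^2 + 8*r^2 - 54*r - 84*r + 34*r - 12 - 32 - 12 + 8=-8*l^3 + l^2*(16*r - 78) + l*(64*r^2 + 412*r + 212) - 16*r^2 - 104*r - 48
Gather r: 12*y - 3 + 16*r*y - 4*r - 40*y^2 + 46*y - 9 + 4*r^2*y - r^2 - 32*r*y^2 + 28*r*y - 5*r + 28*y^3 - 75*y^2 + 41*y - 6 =r^2*(4*y - 1) + r*(-32*y^2 + 44*y - 9) + 28*y^3 - 115*y^2 + 99*y - 18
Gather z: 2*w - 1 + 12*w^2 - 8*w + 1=12*w^2 - 6*w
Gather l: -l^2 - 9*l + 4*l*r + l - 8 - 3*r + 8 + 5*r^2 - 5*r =-l^2 + l*(4*r - 8) + 5*r^2 - 8*r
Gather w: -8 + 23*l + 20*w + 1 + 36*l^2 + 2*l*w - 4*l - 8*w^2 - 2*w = 36*l^2 + 19*l - 8*w^2 + w*(2*l + 18) - 7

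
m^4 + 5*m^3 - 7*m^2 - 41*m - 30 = (m - 3)*(m + 1)*(m + 2)*(m + 5)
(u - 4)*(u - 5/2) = u^2 - 13*u/2 + 10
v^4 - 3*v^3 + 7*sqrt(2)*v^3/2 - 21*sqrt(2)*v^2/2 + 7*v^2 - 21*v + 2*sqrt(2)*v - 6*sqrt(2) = (v - 3)*(v + sqrt(2)/2)*(v + sqrt(2))*(v + 2*sqrt(2))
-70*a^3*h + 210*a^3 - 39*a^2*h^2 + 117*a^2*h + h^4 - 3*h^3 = (-7*a + h)*(2*a + h)*(5*a + h)*(h - 3)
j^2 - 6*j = j*(j - 6)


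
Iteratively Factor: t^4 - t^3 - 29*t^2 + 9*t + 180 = (t - 5)*(t^3 + 4*t^2 - 9*t - 36) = (t - 5)*(t + 3)*(t^2 + t - 12) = (t - 5)*(t + 3)*(t + 4)*(t - 3)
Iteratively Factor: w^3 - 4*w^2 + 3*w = (w - 1)*(w^2 - 3*w) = (w - 3)*(w - 1)*(w)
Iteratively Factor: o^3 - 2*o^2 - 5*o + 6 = (o + 2)*(o^2 - 4*o + 3) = (o - 3)*(o + 2)*(o - 1)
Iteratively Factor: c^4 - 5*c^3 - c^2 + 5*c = (c - 1)*(c^3 - 4*c^2 - 5*c) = c*(c - 1)*(c^2 - 4*c - 5) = c*(c - 5)*(c - 1)*(c + 1)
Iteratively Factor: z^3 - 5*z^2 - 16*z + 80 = (z - 5)*(z^2 - 16) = (z - 5)*(z + 4)*(z - 4)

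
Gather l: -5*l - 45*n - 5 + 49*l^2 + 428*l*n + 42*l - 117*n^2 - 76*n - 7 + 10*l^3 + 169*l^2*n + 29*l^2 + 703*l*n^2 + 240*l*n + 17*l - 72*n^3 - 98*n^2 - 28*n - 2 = 10*l^3 + l^2*(169*n + 78) + l*(703*n^2 + 668*n + 54) - 72*n^3 - 215*n^2 - 149*n - 14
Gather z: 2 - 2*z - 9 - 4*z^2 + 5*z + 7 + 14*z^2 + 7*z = 10*z^2 + 10*z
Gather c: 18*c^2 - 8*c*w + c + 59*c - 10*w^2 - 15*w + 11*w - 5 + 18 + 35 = 18*c^2 + c*(60 - 8*w) - 10*w^2 - 4*w + 48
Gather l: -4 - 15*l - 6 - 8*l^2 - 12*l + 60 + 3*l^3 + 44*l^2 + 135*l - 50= 3*l^3 + 36*l^2 + 108*l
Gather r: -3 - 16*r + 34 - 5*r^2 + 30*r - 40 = -5*r^2 + 14*r - 9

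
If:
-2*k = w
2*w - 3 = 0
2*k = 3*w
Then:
No Solution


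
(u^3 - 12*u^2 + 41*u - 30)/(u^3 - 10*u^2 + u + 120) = (u^2 - 7*u + 6)/(u^2 - 5*u - 24)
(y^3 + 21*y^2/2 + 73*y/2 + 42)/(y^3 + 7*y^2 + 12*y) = (y + 7/2)/y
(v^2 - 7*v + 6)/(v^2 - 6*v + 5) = (v - 6)/(v - 5)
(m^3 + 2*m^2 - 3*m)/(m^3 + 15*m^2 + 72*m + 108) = m*(m - 1)/(m^2 + 12*m + 36)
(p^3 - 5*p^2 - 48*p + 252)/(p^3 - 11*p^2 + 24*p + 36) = (p + 7)/(p + 1)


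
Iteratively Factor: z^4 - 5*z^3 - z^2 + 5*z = (z + 1)*(z^3 - 6*z^2 + 5*z) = (z - 1)*(z + 1)*(z^2 - 5*z) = z*(z - 1)*(z + 1)*(z - 5)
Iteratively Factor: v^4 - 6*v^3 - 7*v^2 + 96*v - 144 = (v - 3)*(v^3 - 3*v^2 - 16*v + 48) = (v - 3)^2*(v^2 - 16) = (v - 4)*(v - 3)^2*(v + 4)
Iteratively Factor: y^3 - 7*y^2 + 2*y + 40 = (y + 2)*(y^2 - 9*y + 20) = (y - 5)*(y + 2)*(y - 4)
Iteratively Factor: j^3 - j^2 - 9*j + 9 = (j - 1)*(j^2 - 9) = (j - 1)*(j + 3)*(j - 3)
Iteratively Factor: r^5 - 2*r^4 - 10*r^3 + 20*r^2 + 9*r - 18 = (r - 1)*(r^4 - r^3 - 11*r^2 + 9*r + 18) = (r - 3)*(r - 1)*(r^3 + 2*r^2 - 5*r - 6) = (r - 3)*(r - 2)*(r - 1)*(r^2 + 4*r + 3) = (r - 3)*(r - 2)*(r - 1)*(r + 1)*(r + 3)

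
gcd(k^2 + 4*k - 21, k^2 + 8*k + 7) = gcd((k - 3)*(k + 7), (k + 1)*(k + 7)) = k + 7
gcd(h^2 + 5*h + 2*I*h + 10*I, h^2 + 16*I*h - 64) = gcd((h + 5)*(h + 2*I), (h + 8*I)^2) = 1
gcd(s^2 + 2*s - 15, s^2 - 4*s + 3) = s - 3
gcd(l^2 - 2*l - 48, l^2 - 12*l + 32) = l - 8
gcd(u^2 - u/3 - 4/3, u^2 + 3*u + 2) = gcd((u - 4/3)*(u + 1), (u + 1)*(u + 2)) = u + 1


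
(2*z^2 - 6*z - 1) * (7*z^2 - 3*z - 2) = 14*z^4 - 48*z^3 + 7*z^2 + 15*z + 2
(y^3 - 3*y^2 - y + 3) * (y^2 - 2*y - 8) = y^5 - 5*y^4 - 3*y^3 + 29*y^2 + 2*y - 24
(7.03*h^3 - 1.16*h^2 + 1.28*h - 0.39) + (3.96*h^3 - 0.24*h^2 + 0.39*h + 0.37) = 10.99*h^3 - 1.4*h^2 + 1.67*h - 0.02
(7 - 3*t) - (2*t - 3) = 10 - 5*t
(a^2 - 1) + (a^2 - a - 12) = 2*a^2 - a - 13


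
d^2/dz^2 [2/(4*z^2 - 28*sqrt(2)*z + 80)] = (-z^2 + 7*sqrt(2)*z + (2*z - 7*sqrt(2))^2 - 20)/(z^2 - 7*sqrt(2)*z + 20)^3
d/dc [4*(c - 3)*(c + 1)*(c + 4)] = 12*c^2 + 16*c - 44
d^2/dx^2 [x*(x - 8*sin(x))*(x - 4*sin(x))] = 12*x^2*sin(x) - 48*x*cos(x) + 64*x*cos(2*x) + 6*x - 24*sin(x) + 64*sin(2*x)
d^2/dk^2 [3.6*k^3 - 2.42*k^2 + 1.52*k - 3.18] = 21.6*k - 4.84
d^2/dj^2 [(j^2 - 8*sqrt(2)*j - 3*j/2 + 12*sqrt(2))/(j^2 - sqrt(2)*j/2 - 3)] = 6*(-10*sqrt(2)*j^3 - 2*j^3 + 12*j^2 + 48*sqrt(2)*j^2 - 96*sqrt(2)*j - 66*j + 44 + 59*sqrt(2))/(4*j^6 - 6*sqrt(2)*j^5 - 30*j^4 + 35*sqrt(2)*j^3 + 90*j^2 - 54*sqrt(2)*j - 108)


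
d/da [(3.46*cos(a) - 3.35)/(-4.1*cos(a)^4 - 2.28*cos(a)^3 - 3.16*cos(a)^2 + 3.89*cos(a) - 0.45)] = (-42.558*cos(a)^4 + 39.1624*cos(a)^3 + 11.9804*cos(a)^2 + 21.172*cos(a) - 11.4745)*sin(a)/(16.81*cos(a)^8 + 18.696*cos(a)^7 + 31.1104*cos(a)^6 - 17.4884*cos(a)^5 - 4.0628*cos(a)^4 - 22.5328*cos(a)^3 + 17.9761*cos(a)^2 - 3.501*cos(a) + 0.2025)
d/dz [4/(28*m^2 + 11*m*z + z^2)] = 4*(-11*m - 2*z)/(28*m^2 + 11*m*z + z^2)^2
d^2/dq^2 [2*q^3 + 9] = 12*q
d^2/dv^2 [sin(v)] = -sin(v)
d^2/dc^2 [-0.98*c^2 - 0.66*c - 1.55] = -1.96000000000000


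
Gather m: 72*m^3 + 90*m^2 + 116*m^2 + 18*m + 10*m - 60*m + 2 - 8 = 72*m^3 + 206*m^2 - 32*m - 6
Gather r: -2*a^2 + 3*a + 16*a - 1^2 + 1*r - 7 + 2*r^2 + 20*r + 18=-2*a^2 + 19*a + 2*r^2 + 21*r + 10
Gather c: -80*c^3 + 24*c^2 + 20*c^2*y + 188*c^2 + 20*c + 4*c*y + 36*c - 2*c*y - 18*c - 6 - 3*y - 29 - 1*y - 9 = -80*c^3 + c^2*(20*y + 212) + c*(2*y + 38) - 4*y - 44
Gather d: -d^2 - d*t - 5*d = -d^2 + d*(-t - 5)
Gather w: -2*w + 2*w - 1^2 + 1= 0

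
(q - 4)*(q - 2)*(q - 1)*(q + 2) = q^4 - 5*q^3 + 20*q - 16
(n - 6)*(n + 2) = n^2 - 4*n - 12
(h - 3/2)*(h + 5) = h^2 + 7*h/2 - 15/2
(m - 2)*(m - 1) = m^2 - 3*m + 2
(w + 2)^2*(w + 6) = w^3 + 10*w^2 + 28*w + 24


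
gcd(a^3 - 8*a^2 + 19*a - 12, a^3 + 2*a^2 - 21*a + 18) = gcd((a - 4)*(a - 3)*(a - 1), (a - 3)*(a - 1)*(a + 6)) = a^2 - 4*a + 3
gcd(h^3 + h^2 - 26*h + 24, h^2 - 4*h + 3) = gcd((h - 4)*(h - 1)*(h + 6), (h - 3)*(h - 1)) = h - 1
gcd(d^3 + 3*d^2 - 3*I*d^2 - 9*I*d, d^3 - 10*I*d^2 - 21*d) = d^2 - 3*I*d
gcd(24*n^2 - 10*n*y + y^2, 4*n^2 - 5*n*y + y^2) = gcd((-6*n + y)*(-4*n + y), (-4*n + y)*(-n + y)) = -4*n + y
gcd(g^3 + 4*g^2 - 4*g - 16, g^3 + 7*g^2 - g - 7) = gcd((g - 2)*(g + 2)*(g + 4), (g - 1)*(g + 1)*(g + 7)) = 1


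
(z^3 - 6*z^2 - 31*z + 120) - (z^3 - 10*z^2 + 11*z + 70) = 4*z^2 - 42*z + 50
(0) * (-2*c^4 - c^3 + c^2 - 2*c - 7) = 0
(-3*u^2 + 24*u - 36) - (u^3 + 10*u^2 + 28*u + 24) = -u^3 - 13*u^2 - 4*u - 60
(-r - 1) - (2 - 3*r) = 2*r - 3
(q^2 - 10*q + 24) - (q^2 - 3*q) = 24 - 7*q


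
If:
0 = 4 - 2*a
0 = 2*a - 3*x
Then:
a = 2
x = 4/3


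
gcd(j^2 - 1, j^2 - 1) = j^2 - 1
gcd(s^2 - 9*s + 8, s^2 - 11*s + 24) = s - 8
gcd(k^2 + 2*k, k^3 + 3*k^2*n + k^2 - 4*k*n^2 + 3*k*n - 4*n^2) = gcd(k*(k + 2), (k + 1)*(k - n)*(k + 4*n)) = 1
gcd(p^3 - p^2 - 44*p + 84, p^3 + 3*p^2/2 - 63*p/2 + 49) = p^2 + 5*p - 14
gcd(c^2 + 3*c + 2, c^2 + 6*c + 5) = c + 1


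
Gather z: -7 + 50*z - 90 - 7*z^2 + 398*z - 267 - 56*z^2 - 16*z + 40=-63*z^2 + 432*z - 324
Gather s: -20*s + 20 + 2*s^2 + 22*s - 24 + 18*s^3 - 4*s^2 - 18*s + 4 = 18*s^3 - 2*s^2 - 16*s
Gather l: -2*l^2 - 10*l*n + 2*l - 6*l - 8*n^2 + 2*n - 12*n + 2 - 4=-2*l^2 + l*(-10*n - 4) - 8*n^2 - 10*n - 2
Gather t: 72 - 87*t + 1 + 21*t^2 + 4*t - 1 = 21*t^2 - 83*t + 72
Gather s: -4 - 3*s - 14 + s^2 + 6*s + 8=s^2 + 3*s - 10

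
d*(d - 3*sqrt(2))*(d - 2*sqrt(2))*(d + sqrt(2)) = d^4 - 4*sqrt(2)*d^3 + 2*d^2 + 12*sqrt(2)*d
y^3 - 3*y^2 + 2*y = y*(y - 2)*(y - 1)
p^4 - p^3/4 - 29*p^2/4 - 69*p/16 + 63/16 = (p - 3)*(p - 1/2)*(p + 3/2)*(p + 7/4)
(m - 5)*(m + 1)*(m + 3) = m^3 - m^2 - 17*m - 15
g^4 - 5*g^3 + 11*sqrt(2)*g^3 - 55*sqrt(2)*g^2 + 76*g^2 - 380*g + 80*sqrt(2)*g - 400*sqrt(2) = (g - 5)*(g + 2*sqrt(2))*(g + 4*sqrt(2))*(g + 5*sqrt(2))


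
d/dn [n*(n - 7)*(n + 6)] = 3*n^2 - 2*n - 42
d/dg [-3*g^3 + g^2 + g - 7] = -9*g^2 + 2*g + 1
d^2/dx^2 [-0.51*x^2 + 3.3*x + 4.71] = -1.02000000000000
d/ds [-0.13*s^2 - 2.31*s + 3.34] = -0.26*s - 2.31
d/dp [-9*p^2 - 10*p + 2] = -18*p - 10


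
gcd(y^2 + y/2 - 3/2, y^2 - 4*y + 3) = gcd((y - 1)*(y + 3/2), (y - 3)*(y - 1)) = y - 1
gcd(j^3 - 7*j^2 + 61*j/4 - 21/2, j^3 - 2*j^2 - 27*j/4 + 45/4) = j - 3/2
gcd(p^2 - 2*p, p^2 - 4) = p - 2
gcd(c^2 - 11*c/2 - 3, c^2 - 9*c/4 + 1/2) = 1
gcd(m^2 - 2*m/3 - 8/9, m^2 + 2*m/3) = m + 2/3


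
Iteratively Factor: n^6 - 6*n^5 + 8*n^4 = (n)*(n^5 - 6*n^4 + 8*n^3) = n*(n - 4)*(n^4 - 2*n^3) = n^2*(n - 4)*(n^3 - 2*n^2) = n^3*(n - 4)*(n^2 - 2*n) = n^4*(n - 4)*(n - 2)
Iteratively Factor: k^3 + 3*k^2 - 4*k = (k)*(k^2 + 3*k - 4) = k*(k + 4)*(k - 1)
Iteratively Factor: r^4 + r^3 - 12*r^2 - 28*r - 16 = (r + 1)*(r^3 - 12*r - 16) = (r - 4)*(r + 1)*(r^2 + 4*r + 4) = (r - 4)*(r + 1)*(r + 2)*(r + 2)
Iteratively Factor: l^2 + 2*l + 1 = (l + 1)*(l + 1)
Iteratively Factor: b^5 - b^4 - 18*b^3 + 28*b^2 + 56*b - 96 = (b + 2)*(b^4 - 3*b^3 - 12*b^2 + 52*b - 48) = (b + 2)*(b + 4)*(b^3 - 7*b^2 + 16*b - 12) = (b - 3)*(b + 2)*(b + 4)*(b^2 - 4*b + 4) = (b - 3)*(b - 2)*(b + 2)*(b + 4)*(b - 2)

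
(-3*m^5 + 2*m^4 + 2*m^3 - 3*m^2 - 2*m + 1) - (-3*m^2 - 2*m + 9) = -3*m^5 + 2*m^4 + 2*m^3 - 8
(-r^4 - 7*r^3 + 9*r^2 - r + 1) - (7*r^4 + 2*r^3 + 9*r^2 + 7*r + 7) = -8*r^4 - 9*r^3 - 8*r - 6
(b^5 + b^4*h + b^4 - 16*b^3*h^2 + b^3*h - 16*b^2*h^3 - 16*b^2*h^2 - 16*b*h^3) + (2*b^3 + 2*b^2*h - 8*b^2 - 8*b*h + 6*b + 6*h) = b^5 + b^4*h + b^4 - 16*b^3*h^2 + b^3*h + 2*b^3 - 16*b^2*h^3 - 16*b^2*h^2 + 2*b^2*h - 8*b^2 - 16*b*h^3 - 8*b*h + 6*b + 6*h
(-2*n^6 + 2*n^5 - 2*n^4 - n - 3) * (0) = 0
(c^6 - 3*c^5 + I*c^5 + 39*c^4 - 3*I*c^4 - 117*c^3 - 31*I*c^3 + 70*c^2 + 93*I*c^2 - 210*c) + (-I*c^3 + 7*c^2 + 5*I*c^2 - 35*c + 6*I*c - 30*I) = c^6 - 3*c^5 + I*c^5 + 39*c^4 - 3*I*c^4 - 117*c^3 - 32*I*c^3 + 77*c^2 + 98*I*c^2 - 245*c + 6*I*c - 30*I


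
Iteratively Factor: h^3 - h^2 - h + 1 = (h - 1)*(h^2 - 1) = (h - 1)^2*(h + 1)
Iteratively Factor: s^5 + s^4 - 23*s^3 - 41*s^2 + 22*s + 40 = (s - 1)*(s^4 + 2*s^3 - 21*s^2 - 62*s - 40) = (s - 1)*(s + 4)*(s^3 - 2*s^2 - 13*s - 10) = (s - 1)*(s + 1)*(s + 4)*(s^2 - 3*s - 10) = (s - 1)*(s + 1)*(s + 2)*(s + 4)*(s - 5)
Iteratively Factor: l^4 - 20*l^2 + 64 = (l - 4)*(l^3 + 4*l^2 - 4*l - 16) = (l - 4)*(l - 2)*(l^2 + 6*l + 8) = (l - 4)*(l - 2)*(l + 4)*(l + 2)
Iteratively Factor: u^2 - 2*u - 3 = (u - 3)*(u + 1)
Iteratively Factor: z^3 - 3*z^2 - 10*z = (z)*(z^2 - 3*z - 10) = z*(z - 5)*(z + 2)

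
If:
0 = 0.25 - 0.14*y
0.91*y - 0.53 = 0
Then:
No Solution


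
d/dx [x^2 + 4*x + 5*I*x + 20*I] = 2*x + 4 + 5*I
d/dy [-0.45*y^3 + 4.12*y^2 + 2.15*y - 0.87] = -1.35*y^2 + 8.24*y + 2.15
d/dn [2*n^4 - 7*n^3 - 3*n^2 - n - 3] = 8*n^3 - 21*n^2 - 6*n - 1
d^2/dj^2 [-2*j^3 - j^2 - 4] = -12*j - 2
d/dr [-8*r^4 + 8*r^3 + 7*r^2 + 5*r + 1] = -32*r^3 + 24*r^2 + 14*r + 5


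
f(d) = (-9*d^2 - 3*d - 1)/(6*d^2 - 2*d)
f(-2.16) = -1.13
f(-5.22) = -1.33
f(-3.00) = -1.22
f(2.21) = -2.07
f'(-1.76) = 0.18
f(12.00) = -1.59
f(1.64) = -2.34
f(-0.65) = -0.74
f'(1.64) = 0.69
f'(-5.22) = 0.03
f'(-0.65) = 0.37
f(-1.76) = -1.07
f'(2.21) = 0.32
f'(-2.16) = 0.13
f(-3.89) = -1.27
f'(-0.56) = 0.29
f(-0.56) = -0.71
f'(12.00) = 0.01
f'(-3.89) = 0.05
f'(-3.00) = 0.08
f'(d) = (2 - 12*d)*(-9*d^2 - 3*d - 1)/(6*d^2 - 2*d)^2 + (-18*d - 3)/(6*d^2 - 2*d)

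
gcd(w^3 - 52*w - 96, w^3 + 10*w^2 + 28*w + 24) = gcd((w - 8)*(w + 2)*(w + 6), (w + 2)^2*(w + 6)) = w^2 + 8*w + 12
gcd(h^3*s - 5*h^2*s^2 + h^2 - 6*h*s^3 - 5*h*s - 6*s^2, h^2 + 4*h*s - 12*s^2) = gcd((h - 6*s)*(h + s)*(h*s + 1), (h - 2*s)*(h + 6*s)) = 1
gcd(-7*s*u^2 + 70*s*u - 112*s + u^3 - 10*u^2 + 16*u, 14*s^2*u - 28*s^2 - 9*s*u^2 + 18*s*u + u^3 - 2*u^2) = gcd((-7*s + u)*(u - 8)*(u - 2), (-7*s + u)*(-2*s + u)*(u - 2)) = 7*s*u - 14*s - u^2 + 2*u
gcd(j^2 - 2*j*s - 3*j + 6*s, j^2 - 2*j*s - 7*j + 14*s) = -j + 2*s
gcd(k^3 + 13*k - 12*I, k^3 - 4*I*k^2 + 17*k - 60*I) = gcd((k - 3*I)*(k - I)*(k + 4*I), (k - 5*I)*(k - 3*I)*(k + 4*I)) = k^2 + I*k + 12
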